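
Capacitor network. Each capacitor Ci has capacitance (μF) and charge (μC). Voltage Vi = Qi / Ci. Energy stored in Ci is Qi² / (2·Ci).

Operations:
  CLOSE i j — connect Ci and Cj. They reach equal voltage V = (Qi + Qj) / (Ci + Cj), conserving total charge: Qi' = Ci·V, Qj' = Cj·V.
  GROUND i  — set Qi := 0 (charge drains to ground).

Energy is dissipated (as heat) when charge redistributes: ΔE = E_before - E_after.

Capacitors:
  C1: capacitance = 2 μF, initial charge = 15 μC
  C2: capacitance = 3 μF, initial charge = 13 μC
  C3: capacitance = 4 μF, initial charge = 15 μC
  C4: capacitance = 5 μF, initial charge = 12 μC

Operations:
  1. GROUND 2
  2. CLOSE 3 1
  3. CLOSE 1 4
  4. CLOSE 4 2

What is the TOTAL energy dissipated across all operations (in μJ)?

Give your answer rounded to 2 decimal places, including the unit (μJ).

Initial: C1(2μF, Q=15μC, V=7.50V), C2(3μF, Q=13μC, V=4.33V), C3(4μF, Q=15μC, V=3.75V), C4(5μF, Q=12μC, V=2.40V)
Op 1: GROUND 2: Q2=0; energy lost=28.167
Op 2: CLOSE 3-1: Q_total=30.00, C_total=6.00, V=5.00; Q3=20.00, Q1=10.00; dissipated=9.375
Op 3: CLOSE 1-4: Q_total=22.00, C_total=7.00, V=3.14; Q1=6.29, Q4=15.71; dissipated=4.829
Op 4: CLOSE 4-2: Q_total=15.71, C_total=8.00, V=1.96; Q4=9.82, Q2=5.89; dissipated=9.260
Total dissipated: 51.630 μJ

Answer: 51.63 μJ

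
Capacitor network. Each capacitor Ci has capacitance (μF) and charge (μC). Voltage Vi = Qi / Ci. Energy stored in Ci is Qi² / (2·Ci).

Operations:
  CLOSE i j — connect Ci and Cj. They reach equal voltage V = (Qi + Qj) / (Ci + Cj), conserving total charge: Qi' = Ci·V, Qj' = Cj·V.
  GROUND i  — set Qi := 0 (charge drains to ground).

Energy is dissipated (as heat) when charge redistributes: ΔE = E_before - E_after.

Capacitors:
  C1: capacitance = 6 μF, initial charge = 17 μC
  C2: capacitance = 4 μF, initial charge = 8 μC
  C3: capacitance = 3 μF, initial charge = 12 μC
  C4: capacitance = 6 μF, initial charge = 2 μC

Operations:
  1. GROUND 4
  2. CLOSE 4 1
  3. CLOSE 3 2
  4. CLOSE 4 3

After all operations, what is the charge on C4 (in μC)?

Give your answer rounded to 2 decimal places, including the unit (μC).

Answer: 11.38 μC

Derivation:
Initial: C1(6μF, Q=17μC, V=2.83V), C2(4μF, Q=8μC, V=2.00V), C3(3μF, Q=12μC, V=4.00V), C4(6μF, Q=2μC, V=0.33V)
Op 1: GROUND 4: Q4=0; energy lost=0.333
Op 2: CLOSE 4-1: Q_total=17.00, C_total=12.00, V=1.42; Q4=8.50, Q1=8.50; dissipated=12.042
Op 3: CLOSE 3-2: Q_total=20.00, C_total=7.00, V=2.86; Q3=8.57, Q2=11.43; dissipated=3.429
Op 4: CLOSE 4-3: Q_total=17.07, C_total=9.00, V=1.90; Q4=11.38, Q3=5.69; dissipated=2.075
Final charges: Q1=8.50, Q2=11.43, Q3=5.69, Q4=11.38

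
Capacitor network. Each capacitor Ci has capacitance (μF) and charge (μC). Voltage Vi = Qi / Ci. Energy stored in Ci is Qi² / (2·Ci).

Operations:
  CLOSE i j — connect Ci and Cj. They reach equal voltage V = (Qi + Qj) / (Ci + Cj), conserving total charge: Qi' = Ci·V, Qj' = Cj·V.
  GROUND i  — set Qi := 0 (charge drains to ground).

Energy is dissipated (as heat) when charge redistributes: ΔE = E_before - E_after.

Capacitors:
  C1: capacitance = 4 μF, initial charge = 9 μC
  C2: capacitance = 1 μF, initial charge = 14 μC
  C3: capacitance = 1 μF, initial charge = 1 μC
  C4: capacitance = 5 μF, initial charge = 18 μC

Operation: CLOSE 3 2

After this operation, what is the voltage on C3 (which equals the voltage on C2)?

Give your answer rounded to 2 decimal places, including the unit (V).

Initial: C1(4μF, Q=9μC, V=2.25V), C2(1μF, Q=14μC, V=14.00V), C3(1μF, Q=1μC, V=1.00V), C4(5μF, Q=18μC, V=3.60V)
Op 1: CLOSE 3-2: Q_total=15.00, C_total=2.00, V=7.50; Q3=7.50, Q2=7.50; dissipated=42.250

Answer: 7.50 V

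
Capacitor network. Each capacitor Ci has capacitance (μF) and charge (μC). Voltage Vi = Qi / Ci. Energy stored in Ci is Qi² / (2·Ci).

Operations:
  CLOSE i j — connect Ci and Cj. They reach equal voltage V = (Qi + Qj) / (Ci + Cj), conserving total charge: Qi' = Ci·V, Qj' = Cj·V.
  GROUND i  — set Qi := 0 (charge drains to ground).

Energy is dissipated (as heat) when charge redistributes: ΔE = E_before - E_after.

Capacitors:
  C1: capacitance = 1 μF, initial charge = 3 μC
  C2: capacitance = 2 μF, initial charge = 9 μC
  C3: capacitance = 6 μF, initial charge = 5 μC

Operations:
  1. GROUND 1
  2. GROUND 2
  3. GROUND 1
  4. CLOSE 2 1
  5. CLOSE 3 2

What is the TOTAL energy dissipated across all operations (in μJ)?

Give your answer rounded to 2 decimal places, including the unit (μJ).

Answer: 25.27 μJ

Derivation:
Initial: C1(1μF, Q=3μC, V=3.00V), C2(2μF, Q=9μC, V=4.50V), C3(6μF, Q=5μC, V=0.83V)
Op 1: GROUND 1: Q1=0; energy lost=4.500
Op 2: GROUND 2: Q2=0; energy lost=20.250
Op 3: GROUND 1: Q1=0; energy lost=0.000
Op 4: CLOSE 2-1: Q_total=0.00, C_total=3.00, V=0.00; Q2=0.00, Q1=0.00; dissipated=0.000
Op 5: CLOSE 3-2: Q_total=5.00, C_total=8.00, V=0.62; Q3=3.75, Q2=1.25; dissipated=0.521
Total dissipated: 25.271 μJ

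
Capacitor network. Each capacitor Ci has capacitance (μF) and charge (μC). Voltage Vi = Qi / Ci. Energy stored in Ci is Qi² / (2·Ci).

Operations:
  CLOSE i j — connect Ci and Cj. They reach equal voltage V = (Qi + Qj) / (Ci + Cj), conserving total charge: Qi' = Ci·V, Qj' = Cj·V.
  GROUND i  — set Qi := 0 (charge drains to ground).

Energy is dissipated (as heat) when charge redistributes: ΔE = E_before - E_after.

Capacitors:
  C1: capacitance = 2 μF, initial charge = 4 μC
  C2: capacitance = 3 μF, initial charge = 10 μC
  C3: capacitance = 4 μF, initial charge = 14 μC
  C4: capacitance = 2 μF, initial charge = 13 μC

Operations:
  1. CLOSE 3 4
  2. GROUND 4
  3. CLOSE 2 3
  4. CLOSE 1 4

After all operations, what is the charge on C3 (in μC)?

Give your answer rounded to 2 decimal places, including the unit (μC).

Initial: C1(2μF, Q=4μC, V=2.00V), C2(3μF, Q=10μC, V=3.33V), C3(4μF, Q=14μC, V=3.50V), C4(2μF, Q=13μC, V=6.50V)
Op 1: CLOSE 3-4: Q_total=27.00, C_total=6.00, V=4.50; Q3=18.00, Q4=9.00; dissipated=6.000
Op 2: GROUND 4: Q4=0; energy lost=20.250
Op 3: CLOSE 2-3: Q_total=28.00, C_total=7.00, V=4.00; Q2=12.00, Q3=16.00; dissipated=1.167
Op 4: CLOSE 1-4: Q_total=4.00, C_total=4.00, V=1.00; Q1=2.00, Q4=2.00; dissipated=2.000
Final charges: Q1=2.00, Q2=12.00, Q3=16.00, Q4=2.00

Answer: 16.00 μC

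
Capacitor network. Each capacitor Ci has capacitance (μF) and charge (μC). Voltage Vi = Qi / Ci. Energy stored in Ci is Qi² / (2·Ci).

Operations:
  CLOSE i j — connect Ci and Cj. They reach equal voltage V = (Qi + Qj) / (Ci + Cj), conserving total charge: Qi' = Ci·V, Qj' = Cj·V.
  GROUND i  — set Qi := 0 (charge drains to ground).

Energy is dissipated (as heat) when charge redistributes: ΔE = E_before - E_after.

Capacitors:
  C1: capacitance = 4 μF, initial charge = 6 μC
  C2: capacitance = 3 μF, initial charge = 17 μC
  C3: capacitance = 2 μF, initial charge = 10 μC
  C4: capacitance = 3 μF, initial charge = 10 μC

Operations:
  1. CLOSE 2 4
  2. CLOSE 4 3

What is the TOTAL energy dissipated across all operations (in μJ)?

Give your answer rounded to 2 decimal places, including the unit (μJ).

Answer: 4.23 μJ

Derivation:
Initial: C1(4μF, Q=6μC, V=1.50V), C2(3μF, Q=17μC, V=5.67V), C3(2μF, Q=10μC, V=5.00V), C4(3μF, Q=10μC, V=3.33V)
Op 1: CLOSE 2-4: Q_total=27.00, C_total=6.00, V=4.50; Q2=13.50, Q4=13.50; dissipated=4.083
Op 2: CLOSE 4-3: Q_total=23.50, C_total=5.00, V=4.70; Q4=14.10, Q3=9.40; dissipated=0.150
Total dissipated: 4.233 μJ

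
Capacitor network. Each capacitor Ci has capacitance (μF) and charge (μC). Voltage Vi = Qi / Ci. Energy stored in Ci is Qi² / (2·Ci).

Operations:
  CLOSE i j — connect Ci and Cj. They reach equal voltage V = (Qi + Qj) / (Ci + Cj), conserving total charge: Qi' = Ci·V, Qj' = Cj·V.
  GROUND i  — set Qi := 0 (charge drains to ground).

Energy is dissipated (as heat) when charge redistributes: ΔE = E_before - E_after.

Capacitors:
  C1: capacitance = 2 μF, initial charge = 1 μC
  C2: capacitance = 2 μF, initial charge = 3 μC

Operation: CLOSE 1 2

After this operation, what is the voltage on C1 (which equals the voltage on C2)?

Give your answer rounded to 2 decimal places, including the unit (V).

Initial: C1(2μF, Q=1μC, V=0.50V), C2(2μF, Q=3μC, V=1.50V)
Op 1: CLOSE 1-2: Q_total=4.00, C_total=4.00, V=1.00; Q1=2.00, Q2=2.00; dissipated=0.500

Answer: 1.00 V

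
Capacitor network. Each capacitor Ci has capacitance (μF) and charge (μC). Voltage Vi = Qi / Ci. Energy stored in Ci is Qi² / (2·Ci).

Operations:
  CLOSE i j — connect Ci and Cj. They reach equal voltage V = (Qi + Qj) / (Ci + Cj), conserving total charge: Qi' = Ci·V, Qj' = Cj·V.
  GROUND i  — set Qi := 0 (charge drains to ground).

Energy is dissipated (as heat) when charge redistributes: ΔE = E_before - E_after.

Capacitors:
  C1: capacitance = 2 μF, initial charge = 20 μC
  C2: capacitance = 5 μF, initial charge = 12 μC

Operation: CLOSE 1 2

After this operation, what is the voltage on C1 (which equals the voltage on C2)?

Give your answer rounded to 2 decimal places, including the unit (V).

Answer: 4.57 V

Derivation:
Initial: C1(2μF, Q=20μC, V=10.00V), C2(5μF, Q=12μC, V=2.40V)
Op 1: CLOSE 1-2: Q_total=32.00, C_total=7.00, V=4.57; Q1=9.14, Q2=22.86; dissipated=41.257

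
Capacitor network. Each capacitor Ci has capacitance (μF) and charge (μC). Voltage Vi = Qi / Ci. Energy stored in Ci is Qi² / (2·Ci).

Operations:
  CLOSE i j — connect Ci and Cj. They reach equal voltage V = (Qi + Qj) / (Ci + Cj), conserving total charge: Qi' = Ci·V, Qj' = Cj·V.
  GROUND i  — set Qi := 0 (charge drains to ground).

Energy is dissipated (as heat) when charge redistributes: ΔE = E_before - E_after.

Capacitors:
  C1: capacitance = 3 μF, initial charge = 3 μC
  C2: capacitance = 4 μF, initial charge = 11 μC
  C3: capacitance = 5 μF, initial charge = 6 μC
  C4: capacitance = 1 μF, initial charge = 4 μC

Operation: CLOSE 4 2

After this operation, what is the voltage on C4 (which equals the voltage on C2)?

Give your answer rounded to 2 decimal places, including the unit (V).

Initial: C1(3μF, Q=3μC, V=1.00V), C2(4μF, Q=11μC, V=2.75V), C3(5μF, Q=6μC, V=1.20V), C4(1μF, Q=4μC, V=4.00V)
Op 1: CLOSE 4-2: Q_total=15.00, C_total=5.00, V=3.00; Q4=3.00, Q2=12.00; dissipated=0.625

Answer: 3.00 V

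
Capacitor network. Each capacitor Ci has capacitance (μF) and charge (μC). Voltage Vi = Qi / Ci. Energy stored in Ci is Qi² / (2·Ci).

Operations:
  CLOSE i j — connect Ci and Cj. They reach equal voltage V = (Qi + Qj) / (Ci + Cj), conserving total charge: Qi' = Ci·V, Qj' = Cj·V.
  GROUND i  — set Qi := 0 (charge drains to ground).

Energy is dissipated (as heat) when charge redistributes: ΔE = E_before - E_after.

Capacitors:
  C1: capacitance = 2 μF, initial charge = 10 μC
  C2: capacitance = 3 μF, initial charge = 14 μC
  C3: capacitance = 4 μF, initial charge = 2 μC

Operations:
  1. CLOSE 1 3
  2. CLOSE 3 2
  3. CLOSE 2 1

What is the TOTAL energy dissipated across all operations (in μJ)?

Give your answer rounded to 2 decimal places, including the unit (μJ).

Answer: 20.38 μJ

Derivation:
Initial: C1(2μF, Q=10μC, V=5.00V), C2(3μF, Q=14μC, V=4.67V), C3(4μF, Q=2μC, V=0.50V)
Op 1: CLOSE 1-3: Q_total=12.00, C_total=6.00, V=2.00; Q1=4.00, Q3=8.00; dissipated=13.500
Op 2: CLOSE 3-2: Q_total=22.00, C_total=7.00, V=3.14; Q3=12.57, Q2=9.43; dissipated=6.095
Op 3: CLOSE 2-1: Q_total=13.43, C_total=5.00, V=2.69; Q2=8.06, Q1=5.37; dissipated=0.784
Total dissipated: 20.379 μJ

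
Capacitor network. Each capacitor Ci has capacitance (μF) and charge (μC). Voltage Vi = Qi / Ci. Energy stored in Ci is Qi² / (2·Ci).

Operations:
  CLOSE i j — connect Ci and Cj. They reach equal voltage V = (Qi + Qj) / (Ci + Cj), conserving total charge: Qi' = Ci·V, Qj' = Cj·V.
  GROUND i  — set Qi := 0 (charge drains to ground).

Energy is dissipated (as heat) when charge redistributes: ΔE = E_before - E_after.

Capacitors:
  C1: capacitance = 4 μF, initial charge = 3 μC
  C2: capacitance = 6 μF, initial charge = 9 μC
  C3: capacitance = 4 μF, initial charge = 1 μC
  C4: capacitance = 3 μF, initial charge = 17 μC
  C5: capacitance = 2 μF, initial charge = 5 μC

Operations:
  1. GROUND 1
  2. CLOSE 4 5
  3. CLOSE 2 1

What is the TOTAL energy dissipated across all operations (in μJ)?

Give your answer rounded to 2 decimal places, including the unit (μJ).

Answer: 9.84 μJ

Derivation:
Initial: C1(4μF, Q=3μC, V=0.75V), C2(6μF, Q=9μC, V=1.50V), C3(4μF, Q=1μC, V=0.25V), C4(3μF, Q=17μC, V=5.67V), C5(2μF, Q=5μC, V=2.50V)
Op 1: GROUND 1: Q1=0; energy lost=1.125
Op 2: CLOSE 4-5: Q_total=22.00, C_total=5.00, V=4.40; Q4=13.20, Q5=8.80; dissipated=6.017
Op 3: CLOSE 2-1: Q_total=9.00, C_total=10.00, V=0.90; Q2=5.40, Q1=3.60; dissipated=2.700
Total dissipated: 9.842 μJ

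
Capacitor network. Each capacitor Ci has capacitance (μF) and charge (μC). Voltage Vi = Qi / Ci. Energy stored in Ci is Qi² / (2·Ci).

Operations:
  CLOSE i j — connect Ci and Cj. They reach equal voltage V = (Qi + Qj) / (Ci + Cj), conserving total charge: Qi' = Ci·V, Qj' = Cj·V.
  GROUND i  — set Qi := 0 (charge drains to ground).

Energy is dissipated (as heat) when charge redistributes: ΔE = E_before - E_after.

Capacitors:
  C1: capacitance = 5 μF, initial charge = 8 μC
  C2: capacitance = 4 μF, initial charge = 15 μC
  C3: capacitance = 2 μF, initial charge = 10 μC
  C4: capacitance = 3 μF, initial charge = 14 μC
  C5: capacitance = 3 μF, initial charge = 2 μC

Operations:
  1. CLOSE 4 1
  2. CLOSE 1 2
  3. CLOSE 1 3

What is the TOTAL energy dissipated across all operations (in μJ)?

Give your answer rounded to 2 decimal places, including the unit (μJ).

Answer: 12.26 μJ

Derivation:
Initial: C1(5μF, Q=8μC, V=1.60V), C2(4μF, Q=15μC, V=3.75V), C3(2μF, Q=10μC, V=5.00V), C4(3μF, Q=14μC, V=4.67V), C5(3μF, Q=2μC, V=0.67V)
Op 1: CLOSE 4-1: Q_total=22.00, C_total=8.00, V=2.75; Q4=8.25, Q1=13.75; dissipated=8.817
Op 2: CLOSE 1-2: Q_total=28.75, C_total=9.00, V=3.19; Q1=15.97, Q2=12.78; dissipated=1.111
Op 3: CLOSE 1-3: Q_total=25.97, C_total=7.00, V=3.71; Q1=18.55, Q3=7.42; dissipated=2.329
Total dissipated: 12.256 μJ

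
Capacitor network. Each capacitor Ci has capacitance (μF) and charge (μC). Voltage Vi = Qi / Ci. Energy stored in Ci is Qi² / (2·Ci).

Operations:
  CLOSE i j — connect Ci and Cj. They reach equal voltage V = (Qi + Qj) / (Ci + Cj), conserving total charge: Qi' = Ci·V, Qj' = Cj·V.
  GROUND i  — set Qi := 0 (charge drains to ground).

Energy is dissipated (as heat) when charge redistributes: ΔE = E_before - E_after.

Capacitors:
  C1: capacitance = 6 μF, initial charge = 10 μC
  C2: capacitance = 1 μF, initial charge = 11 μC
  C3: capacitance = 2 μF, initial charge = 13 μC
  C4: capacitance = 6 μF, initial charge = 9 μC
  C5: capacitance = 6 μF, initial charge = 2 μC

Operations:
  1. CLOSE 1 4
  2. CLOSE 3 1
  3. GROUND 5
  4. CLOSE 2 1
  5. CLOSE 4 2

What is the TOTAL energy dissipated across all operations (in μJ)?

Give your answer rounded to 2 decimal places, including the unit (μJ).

Initial: C1(6μF, Q=10μC, V=1.67V), C2(1μF, Q=11μC, V=11.00V), C3(2μF, Q=13μC, V=6.50V), C4(6μF, Q=9μC, V=1.50V), C5(6μF, Q=2μC, V=0.33V)
Op 1: CLOSE 1-4: Q_total=19.00, C_total=12.00, V=1.58; Q1=9.50, Q4=9.50; dissipated=0.042
Op 2: CLOSE 3-1: Q_total=22.50, C_total=8.00, V=2.81; Q3=5.62, Q1=16.88; dissipated=18.130
Op 3: GROUND 5: Q5=0; energy lost=0.333
Op 4: CLOSE 2-1: Q_total=27.88, C_total=7.00, V=3.98; Q2=3.98, Q1=23.89; dissipated=28.729
Op 5: CLOSE 4-2: Q_total=13.48, C_total=7.00, V=1.93; Q4=11.56, Q2=1.93; dissipated=2.466
Total dissipated: 49.701 μJ

Answer: 49.70 μJ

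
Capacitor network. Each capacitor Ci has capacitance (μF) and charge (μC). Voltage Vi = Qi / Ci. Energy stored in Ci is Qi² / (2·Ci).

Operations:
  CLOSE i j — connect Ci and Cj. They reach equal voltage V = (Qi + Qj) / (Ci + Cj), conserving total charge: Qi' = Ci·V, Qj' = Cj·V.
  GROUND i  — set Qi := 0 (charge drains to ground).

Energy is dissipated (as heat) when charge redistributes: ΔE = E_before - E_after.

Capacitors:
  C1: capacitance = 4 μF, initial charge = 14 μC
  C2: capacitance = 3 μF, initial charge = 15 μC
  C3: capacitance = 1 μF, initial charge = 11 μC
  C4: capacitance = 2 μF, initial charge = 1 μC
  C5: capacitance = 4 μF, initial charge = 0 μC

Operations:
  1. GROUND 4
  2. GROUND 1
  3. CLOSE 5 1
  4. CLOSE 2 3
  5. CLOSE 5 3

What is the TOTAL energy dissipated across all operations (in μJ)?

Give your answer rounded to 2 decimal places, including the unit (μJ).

Initial: C1(4μF, Q=14μC, V=3.50V), C2(3μF, Q=15μC, V=5.00V), C3(1μF, Q=11μC, V=11.00V), C4(2μF, Q=1μC, V=0.50V), C5(4μF, Q=0μC, V=0.00V)
Op 1: GROUND 4: Q4=0; energy lost=0.250
Op 2: GROUND 1: Q1=0; energy lost=24.500
Op 3: CLOSE 5-1: Q_total=0.00, C_total=8.00, V=0.00; Q5=0.00, Q1=0.00; dissipated=0.000
Op 4: CLOSE 2-3: Q_total=26.00, C_total=4.00, V=6.50; Q2=19.50, Q3=6.50; dissipated=13.500
Op 5: CLOSE 5-3: Q_total=6.50, C_total=5.00, V=1.30; Q5=5.20, Q3=1.30; dissipated=16.900
Total dissipated: 55.150 μJ

Answer: 55.15 μJ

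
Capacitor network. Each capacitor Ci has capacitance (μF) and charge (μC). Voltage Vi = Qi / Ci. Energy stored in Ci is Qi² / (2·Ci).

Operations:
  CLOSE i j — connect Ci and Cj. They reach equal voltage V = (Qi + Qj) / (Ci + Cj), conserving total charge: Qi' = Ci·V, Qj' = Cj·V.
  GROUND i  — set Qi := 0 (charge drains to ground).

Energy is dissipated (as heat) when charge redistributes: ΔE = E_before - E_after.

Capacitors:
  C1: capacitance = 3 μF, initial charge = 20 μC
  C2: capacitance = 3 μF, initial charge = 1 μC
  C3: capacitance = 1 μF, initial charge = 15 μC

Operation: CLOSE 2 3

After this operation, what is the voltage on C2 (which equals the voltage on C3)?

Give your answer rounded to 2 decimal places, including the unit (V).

Answer: 4.00 V

Derivation:
Initial: C1(3μF, Q=20μC, V=6.67V), C2(3μF, Q=1μC, V=0.33V), C3(1μF, Q=15μC, V=15.00V)
Op 1: CLOSE 2-3: Q_total=16.00, C_total=4.00, V=4.00; Q2=12.00, Q3=4.00; dissipated=80.667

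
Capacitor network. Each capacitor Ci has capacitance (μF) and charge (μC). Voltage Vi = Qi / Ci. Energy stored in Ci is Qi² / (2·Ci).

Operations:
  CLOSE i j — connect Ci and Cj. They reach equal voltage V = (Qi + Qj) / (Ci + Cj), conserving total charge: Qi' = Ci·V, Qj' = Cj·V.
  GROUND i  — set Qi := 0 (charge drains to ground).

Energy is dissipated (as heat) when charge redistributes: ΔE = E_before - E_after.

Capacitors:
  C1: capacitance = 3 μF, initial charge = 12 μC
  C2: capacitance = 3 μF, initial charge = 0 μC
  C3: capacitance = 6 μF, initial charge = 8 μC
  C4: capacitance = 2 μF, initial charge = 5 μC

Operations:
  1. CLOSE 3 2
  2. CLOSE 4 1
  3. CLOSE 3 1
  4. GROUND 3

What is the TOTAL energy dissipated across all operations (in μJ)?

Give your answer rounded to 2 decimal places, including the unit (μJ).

Answer: 18.37 μJ

Derivation:
Initial: C1(3μF, Q=12μC, V=4.00V), C2(3μF, Q=0μC, V=0.00V), C3(6μF, Q=8μC, V=1.33V), C4(2μF, Q=5μC, V=2.50V)
Op 1: CLOSE 3-2: Q_total=8.00, C_total=9.00, V=0.89; Q3=5.33, Q2=2.67; dissipated=1.778
Op 2: CLOSE 4-1: Q_total=17.00, C_total=5.00, V=3.40; Q4=6.80, Q1=10.20; dissipated=1.350
Op 3: CLOSE 3-1: Q_total=15.53, C_total=9.00, V=1.73; Q3=10.36, Q1=5.18; dissipated=6.306
Op 4: GROUND 3: Q3=0; energy lost=8.936
Total dissipated: 18.370 μJ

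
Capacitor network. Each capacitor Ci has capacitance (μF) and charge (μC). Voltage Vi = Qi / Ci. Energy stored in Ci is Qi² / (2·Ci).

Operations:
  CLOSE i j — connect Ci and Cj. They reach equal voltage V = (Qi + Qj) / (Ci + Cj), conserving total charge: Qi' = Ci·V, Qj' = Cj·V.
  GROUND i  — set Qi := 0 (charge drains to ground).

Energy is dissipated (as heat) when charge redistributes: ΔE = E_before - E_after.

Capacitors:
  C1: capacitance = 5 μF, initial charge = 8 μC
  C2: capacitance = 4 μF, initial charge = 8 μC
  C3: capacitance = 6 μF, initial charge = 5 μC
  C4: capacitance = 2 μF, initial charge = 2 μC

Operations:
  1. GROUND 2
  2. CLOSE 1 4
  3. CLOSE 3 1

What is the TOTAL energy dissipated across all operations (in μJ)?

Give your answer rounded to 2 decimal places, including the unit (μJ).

Answer: 8.74 μJ

Derivation:
Initial: C1(5μF, Q=8μC, V=1.60V), C2(4μF, Q=8μC, V=2.00V), C3(6μF, Q=5μC, V=0.83V), C4(2μF, Q=2μC, V=1.00V)
Op 1: GROUND 2: Q2=0; energy lost=8.000
Op 2: CLOSE 1-4: Q_total=10.00, C_total=7.00, V=1.43; Q1=7.14, Q4=2.86; dissipated=0.257
Op 3: CLOSE 3-1: Q_total=12.14, C_total=11.00, V=1.10; Q3=6.62, Q1=5.52; dissipated=0.483
Total dissipated: 8.740 μJ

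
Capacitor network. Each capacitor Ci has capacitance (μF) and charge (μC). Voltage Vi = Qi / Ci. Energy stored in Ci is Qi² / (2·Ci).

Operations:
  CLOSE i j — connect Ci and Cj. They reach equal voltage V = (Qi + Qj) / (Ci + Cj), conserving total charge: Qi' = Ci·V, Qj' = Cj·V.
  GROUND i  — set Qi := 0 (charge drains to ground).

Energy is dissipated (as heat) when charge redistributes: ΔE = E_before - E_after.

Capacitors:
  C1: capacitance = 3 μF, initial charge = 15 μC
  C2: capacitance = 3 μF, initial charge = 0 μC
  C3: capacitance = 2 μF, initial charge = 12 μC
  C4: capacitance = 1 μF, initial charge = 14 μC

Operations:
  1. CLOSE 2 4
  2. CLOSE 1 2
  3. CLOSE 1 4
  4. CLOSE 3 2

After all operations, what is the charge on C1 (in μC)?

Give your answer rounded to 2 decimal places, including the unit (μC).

Initial: C1(3μF, Q=15μC, V=5.00V), C2(3μF, Q=0μC, V=0.00V), C3(2μF, Q=12μC, V=6.00V), C4(1μF, Q=14μC, V=14.00V)
Op 1: CLOSE 2-4: Q_total=14.00, C_total=4.00, V=3.50; Q2=10.50, Q4=3.50; dissipated=73.500
Op 2: CLOSE 1-2: Q_total=25.50, C_total=6.00, V=4.25; Q1=12.75, Q2=12.75; dissipated=1.688
Op 3: CLOSE 1-4: Q_total=16.25, C_total=4.00, V=4.06; Q1=12.19, Q4=4.06; dissipated=0.211
Op 4: CLOSE 3-2: Q_total=24.75, C_total=5.00, V=4.95; Q3=9.90, Q2=14.85; dissipated=1.837
Final charges: Q1=12.19, Q2=14.85, Q3=9.90, Q4=4.06

Answer: 12.19 μC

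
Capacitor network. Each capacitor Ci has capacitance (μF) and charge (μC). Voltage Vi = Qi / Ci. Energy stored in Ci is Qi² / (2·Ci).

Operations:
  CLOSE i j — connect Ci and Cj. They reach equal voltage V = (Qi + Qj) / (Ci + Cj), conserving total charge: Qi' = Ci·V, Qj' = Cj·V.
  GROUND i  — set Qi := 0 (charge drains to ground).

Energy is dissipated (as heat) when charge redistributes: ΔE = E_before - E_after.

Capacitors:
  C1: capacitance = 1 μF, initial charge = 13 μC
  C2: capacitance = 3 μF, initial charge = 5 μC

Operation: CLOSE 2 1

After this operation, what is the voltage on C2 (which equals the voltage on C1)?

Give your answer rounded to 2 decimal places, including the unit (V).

Answer: 4.50 V

Derivation:
Initial: C1(1μF, Q=13μC, V=13.00V), C2(3μF, Q=5μC, V=1.67V)
Op 1: CLOSE 2-1: Q_total=18.00, C_total=4.00, V=4.50; Q2=13.50, Q1=4.50; dissipated=48.167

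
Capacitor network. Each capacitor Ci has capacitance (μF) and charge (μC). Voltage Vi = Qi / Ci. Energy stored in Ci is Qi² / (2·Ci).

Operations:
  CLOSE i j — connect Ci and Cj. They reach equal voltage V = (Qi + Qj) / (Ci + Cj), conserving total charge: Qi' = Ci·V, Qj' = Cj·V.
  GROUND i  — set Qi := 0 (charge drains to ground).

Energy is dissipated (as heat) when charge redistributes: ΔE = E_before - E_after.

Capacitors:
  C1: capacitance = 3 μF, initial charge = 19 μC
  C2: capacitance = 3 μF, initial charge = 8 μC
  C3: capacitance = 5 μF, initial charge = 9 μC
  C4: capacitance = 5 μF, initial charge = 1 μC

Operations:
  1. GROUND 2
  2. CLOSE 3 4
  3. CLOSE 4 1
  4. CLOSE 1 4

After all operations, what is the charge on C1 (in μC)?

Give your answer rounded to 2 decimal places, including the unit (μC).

Initial: C1(3μF, Q=19μC, V=6.33V), C2(3μF, Q=8μC, V=2.67V), C3(5μF, Q=9μC, V=1.80V), C4(5μF, Q=1μC, V=0.20V)
Op 1: GROUND 2: Q2=0; energy lost=10.667
Op 2: CLOSE 3-4: Q_total=10.00, C_total=10.00, V=1.00; Q3=5.00, Q4=5.00; dissipated=3.200
Op 3: CLOSE 4-1: Q_total=24.00, C_total=8.00, V=3.00; Q4=15.00, Q1=9.00; dissipated=26.667
Op 4: CLOSE 1-4: Q_total=24.00, C_total=8.00, V=3.00; Q1=9.00, Q4=15.00; dissipated=0.000
Final charges: Q1=9.00, Q2=0.00, Q3=5.00, Q4=15.00

Answer: 9.00 μC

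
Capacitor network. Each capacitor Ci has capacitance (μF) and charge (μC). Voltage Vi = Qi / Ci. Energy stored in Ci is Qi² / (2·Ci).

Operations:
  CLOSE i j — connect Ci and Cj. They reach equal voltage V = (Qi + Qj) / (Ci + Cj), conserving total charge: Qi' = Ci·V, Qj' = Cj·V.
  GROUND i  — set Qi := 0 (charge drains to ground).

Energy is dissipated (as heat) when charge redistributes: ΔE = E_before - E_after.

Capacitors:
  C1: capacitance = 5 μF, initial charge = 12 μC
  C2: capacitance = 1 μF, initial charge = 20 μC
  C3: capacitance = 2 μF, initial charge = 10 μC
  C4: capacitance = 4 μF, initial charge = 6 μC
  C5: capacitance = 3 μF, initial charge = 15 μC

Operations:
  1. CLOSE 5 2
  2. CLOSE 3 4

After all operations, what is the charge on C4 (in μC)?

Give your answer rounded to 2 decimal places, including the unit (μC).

Answer: 10.67 μC

Derivation:
Initial: C1(5μF, Q=12μC, V=2.40V), C2(1μF, Q=20μC, V=20.00V), C3(2μF, Q=10μC, V=5.00V), C4(4μF, Q=6μC, V=1.50V), C5(3μF, Q=15μC, V=5.00V)
Op 1: CLOSE 5-2: Q_total=35.00, C_total=4.00, V=8.75; Q5=26.25, Q2=8.75; dissipated=84.375
Op 2: CLOSE 3-4: Q_total=16.00, C_total=6.00, V=2.67; Q3=5.33, Q4=10.67; dissipated=8.167
Final charges: Q1=12.00, Q2=8.75, Q3=5.33, Q4=10.67, Q5=26.25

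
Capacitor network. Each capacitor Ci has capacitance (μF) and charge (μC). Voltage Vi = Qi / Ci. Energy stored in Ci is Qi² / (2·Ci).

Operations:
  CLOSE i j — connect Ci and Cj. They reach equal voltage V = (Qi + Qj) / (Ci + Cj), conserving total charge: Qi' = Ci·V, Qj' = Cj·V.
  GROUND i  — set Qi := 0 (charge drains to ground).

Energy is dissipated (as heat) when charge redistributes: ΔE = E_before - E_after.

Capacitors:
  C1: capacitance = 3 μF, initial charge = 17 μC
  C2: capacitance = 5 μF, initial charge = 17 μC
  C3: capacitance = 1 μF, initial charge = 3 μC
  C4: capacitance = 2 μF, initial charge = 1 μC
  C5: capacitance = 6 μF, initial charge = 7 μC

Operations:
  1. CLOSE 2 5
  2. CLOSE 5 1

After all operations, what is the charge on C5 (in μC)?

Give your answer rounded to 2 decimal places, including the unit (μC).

Initial: C1(3μF, Q=17μC, V=5.67V), C2(5μF, Q=17μC, V=3.40V), C3(1μF, Q=3μC, V=3.00V), C4(2μF, Q=1μC, V=0.50V), C5(6μF, Q=7μC, V=1.17V)
Op 1: CLOSE 2-5: Q_total=24.00, C_total=11.00, V=2.18; Q2=10.91, Q5=13.09; dissipated=6.802
Op 2: CLOSE 5-1: Q_total=30.09, C_total=9.00, V=3.34; Q5=20.06, Q1=10.03; dissipated=12.144
Final charges: Q1=10.03, Q2=10.91, Q3=3.00, Q4=1.00, Q5=20.06

Answer: 20.06 μC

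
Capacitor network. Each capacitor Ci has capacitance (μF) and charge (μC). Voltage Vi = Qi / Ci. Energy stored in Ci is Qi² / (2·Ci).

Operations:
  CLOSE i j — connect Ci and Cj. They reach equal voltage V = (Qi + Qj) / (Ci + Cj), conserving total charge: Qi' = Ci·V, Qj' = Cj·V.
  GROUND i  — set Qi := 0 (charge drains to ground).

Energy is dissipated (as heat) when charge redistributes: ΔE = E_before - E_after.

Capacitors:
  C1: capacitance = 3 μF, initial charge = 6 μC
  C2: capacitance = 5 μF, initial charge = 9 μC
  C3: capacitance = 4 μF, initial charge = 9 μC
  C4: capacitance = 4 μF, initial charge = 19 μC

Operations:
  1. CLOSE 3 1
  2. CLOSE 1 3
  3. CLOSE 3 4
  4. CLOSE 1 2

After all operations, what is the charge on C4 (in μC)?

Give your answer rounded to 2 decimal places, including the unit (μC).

Initial: C1(3μF, Q=6μC, V=2.00V), C2(5μF, Q=9μC, V=1.80V), C3(4μF, Q=9μC, V=2.25V), C4(4μF, Q=19μC, V=4.75V)
Op 1: CLOSE 3-1: Q_total=15.00, C_total=7.00, V=2.14; Q3=8.57, Q1=6.43; dissipated=0.054
Op 2: CLOSE 1-3: Q_total=15.00, C_total=7.00, V=2.14; Q1=6.43, Q3=8.57; dissipated=0.000
Op 3: CLOSE 3-4: Q_total=27.57, C_total=8.00, V=3.45; Q3=13.79, Q4=13.79; dissipated=6.797
Op 4: CLOSE 1-2: Q_total=15.43, C_total=8.00, V=1.93; Q1=5.79, Q2=9.64; dissipated=0.110
Final charges: Q1=5.79, Q2=9.64, Q3=13.79, Q4=13.79

Answer: 13.79 μC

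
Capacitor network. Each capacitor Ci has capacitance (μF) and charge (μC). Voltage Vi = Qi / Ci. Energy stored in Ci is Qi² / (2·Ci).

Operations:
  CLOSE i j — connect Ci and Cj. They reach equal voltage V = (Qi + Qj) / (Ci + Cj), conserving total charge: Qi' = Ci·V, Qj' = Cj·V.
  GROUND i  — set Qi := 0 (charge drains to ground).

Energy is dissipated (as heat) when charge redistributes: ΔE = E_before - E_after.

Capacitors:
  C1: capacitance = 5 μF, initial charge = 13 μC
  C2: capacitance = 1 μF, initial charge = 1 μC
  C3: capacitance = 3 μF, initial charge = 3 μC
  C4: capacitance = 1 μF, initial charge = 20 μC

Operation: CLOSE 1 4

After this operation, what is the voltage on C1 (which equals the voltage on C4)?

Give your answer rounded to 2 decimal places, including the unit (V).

Answer: 5.50 V

Derivation:
Initial: C1(5μF, Q=13μC, V=2.60V), C2(1μF, Q=1μC, V=1.00V), C3(3μF, Q=3μC, V=1.00V), C4(1μF, Q=20μC, V=20.00V)
Op 1: CLOSE 1-4: Q_total=33.00, C_total=6.00, V=5.50; Q1=27.50, Q4=5.50; dissipated=126.150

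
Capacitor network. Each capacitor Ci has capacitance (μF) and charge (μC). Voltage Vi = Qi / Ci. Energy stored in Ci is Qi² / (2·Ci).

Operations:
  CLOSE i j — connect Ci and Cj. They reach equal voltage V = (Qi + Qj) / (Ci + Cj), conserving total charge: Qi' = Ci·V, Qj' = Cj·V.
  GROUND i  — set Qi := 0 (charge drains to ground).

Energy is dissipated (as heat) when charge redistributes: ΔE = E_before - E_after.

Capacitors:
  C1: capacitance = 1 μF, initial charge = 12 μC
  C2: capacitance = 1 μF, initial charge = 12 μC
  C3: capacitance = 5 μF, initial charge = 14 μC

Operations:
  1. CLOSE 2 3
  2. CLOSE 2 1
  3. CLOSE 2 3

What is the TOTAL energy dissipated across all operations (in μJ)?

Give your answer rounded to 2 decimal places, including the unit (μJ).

Initial: C1(1μF, Q=12μC, V=12.00V), C2(1μF, Q=12μC, V=12.00V), C3(5μF, Q=14μC, V=2.80V)
Op 1: CLOSE 2-3: Q_total=26.00, C_total=6.00, V=4.33; Q2=4.33, Q3=21.67; dissipated=35.267
Op 2: CLOSE 2-1: Q_total=16.33, C_total=2.00, V=8.17; Q2=8.17, Q1=8.17; dissipated=14.694
Op 3: CLOSE 2-3: Q_total=29.83, C_total=6.00, V=4.97; Q2=4.97, Q3=24.86; dissipated=6.123
Total dissipated: 56.084 μJ

Answer: 56.08 μJ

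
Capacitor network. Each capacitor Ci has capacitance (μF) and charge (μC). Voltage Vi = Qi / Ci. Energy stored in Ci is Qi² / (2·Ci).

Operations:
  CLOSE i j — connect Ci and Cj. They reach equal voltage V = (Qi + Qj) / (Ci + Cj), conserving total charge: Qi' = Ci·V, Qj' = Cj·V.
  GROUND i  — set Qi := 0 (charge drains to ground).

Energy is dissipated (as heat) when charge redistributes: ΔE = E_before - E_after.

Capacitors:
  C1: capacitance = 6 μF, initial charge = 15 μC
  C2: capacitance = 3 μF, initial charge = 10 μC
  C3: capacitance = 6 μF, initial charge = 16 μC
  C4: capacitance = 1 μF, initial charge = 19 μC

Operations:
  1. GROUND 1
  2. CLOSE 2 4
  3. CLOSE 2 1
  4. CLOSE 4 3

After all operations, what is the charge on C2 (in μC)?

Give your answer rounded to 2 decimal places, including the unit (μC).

Initial: C1(6μF, Q=15μC, V=2.50V), C2(3μF, Q=10μC, V=3.33V), C3(6μF, Q=16μC, V=2.67V), C4(1μF, Q=19μC, V=19.00V)
Op 1: GROUND 1: Q1=0; energy lost=18.750
Op 2: CLOSE 2-4: Q_total=29.00, C_total=4.00, V=7.25; Q2=21.75, Q4=7.25; dissipated=92.042
Op 3: CLOSE 2-1: Q_total=21.75, C_total=9.00, V=2.42; Q2=7.25, Q1=14.50; dissipated=52.562
Op 4: CLOSE 4-3: Q_total=23.25, C_total=7.00, V=3.32; Q4=3.32, Q3=19.93; dissipated=9.003
Final charges: Q1=14.50, Q2=7.25, Q3=19.93, Q4=3.32

Answer: 7.25 μC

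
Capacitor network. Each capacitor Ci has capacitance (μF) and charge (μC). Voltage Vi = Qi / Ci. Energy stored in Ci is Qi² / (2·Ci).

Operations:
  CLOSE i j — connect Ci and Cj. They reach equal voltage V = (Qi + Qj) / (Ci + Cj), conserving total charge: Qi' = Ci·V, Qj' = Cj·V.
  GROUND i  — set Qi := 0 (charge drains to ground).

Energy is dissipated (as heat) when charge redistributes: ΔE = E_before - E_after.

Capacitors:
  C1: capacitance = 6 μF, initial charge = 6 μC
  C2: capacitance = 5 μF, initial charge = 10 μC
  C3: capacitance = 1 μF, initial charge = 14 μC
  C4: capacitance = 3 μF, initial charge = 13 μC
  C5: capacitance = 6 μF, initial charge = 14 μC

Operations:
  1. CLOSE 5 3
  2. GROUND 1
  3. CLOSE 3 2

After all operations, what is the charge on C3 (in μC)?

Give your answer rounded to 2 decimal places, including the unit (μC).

Initial: C1(6μF, Q=6μC, V=1.00V), C2(5μF, Q=10μC, V=2.00V), C3(1μF, Q=14μC, V=14.00V), C4(3μF, Q=13μC, V=4.33V), C5(6μF, Q=14μC, V=2.33V)
Op 1: CLOSE 5-3: Q_total=28.00, C_total=7.00, V=4.00; Q5=24.00, Q3=4.00; dissipated=58.333
Op 2: GROUND 1: Q1=0; energy lost=3.000
Op 3: CLOSE 3-2: Q_total=14.00, C_total=6.00, V=2.33; Q3=2.33, Q2=11.67; dissipated=1.667
Final charges: Q1=0.00, Q2=11.67, Q3=2.33, Q4=13.00, Q5=24.00

Answer: 2.33 μC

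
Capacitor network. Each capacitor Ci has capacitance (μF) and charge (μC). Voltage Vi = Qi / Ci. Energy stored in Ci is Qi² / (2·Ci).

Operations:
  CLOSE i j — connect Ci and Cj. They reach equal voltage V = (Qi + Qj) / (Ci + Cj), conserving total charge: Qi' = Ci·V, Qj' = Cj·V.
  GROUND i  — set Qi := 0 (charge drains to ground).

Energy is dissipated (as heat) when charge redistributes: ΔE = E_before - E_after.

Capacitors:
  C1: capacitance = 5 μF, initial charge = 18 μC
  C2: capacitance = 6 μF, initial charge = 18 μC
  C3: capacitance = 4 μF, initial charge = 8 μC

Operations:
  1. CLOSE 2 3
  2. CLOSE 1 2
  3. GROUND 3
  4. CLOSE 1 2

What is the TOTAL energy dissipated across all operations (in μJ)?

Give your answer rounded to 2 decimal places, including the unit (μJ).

Initial: C1(5μF, Q=18μC, V=3.60V), C2(6μF, Q=18μC, V=3.00V), C3(4μF, Q=8μC, V=2.00V)
Op 1: CLOSE 2-3: Q_total=26.00, C_total=10.00, V=2.60; Q2=15.60, Q3=10.40; dissipated=1.200
Op 2: CLOSE 1-2: Q_total=33.60, C_total=11.00, V=3.05; Q1=15.27, Q2=18.33; dissipated=1.364
Op 3: GROUND 3: Q3=0; energy lost=13.520
Op 4: CLOSE 1-2: Q_total=33.60, C_total=11.00, V=3.05; Q1=15.27, Q2=18.33; dissipated=0.000
Total dissipated: 16.084 μJ

Answer: 16.08 μJ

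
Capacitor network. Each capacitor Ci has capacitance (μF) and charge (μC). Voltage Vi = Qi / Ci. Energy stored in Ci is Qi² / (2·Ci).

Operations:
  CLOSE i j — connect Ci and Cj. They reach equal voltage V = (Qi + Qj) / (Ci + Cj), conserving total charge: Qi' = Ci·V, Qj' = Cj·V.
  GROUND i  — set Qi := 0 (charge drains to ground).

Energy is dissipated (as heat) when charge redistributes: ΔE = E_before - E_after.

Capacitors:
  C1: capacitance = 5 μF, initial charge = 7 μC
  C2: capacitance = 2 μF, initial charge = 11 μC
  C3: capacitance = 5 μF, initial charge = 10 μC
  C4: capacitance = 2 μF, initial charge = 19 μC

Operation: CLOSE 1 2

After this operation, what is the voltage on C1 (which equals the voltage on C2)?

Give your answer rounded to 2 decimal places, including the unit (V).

Answer: 2.57 V

Derivation:
Initial: C1(5μF, Q=7μC, V=1.40V), C2(2μF, Q=11μC, V=5.50V), C3(5μF, Q=10μC, V=2.00V), C4(2μF, Q=19μC, V=9.50V)
Op 1: CLOSE 1-2: Q_total=18.00, C_total=7.00, V=2.57; Q1=12.86, Q2=5.14; dissipated=12.007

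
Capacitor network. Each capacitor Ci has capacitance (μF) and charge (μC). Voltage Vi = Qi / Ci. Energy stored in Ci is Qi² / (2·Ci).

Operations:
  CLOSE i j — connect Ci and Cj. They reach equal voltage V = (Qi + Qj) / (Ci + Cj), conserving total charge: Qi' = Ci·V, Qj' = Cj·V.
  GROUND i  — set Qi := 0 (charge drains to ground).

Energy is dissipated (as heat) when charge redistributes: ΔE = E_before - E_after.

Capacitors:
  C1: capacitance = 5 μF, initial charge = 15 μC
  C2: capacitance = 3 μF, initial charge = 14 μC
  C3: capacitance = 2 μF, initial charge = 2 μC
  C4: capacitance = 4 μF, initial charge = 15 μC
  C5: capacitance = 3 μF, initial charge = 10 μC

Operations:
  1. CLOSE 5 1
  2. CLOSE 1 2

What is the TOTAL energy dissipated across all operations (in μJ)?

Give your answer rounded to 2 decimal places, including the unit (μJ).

Answer: 2.33 μJ

Derivation:
Initial: C1(5μF, Q=15μC, V=3.00V), C2(3μF, Q=14μC, V=4.67V), C3(2μF, Q=2μC, V=1.00V), C4(4μF, Q=15μC, V=3.75V), C5(3μF, Q=10μC, V=3.33V)
Op 1: CLOSE 5-1: Q_total=25.00, C_total=8.00, V=3.12; Q5=9.38, Q1=15.62; dissipated=0.104
Op 2: CLOSE 1-2: Q_total=29.62, C_total=8.00, V=3.70; Q1=18.52, Q2=11.11; dissipated=2.228
Total dissipated: 2.332 μJ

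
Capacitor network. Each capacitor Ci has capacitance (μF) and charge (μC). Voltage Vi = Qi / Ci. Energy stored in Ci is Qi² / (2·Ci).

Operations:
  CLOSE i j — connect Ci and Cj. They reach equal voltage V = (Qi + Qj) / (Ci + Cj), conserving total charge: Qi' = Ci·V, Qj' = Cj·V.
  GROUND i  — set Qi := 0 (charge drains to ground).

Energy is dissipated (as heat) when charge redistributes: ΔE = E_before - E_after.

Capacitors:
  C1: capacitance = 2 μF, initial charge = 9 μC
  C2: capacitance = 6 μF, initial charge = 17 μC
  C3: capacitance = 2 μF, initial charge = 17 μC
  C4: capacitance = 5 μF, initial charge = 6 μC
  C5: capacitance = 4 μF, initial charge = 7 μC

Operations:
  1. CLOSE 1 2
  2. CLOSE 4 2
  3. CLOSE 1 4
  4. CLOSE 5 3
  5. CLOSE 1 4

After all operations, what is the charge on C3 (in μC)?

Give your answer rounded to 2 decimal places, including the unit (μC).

Answer: 8.00 μC

Derivation:
Initial: C1(2μF, Q=9μC, V=4.50V), C2(6μF, Q=17μC, V=2.83V), C3(2μF, Q=17μC, V=8.50V), C4(5μF, Q=6μC, V=1.20V), C5(4μF, Q=7μC, V=1.75V)
Op 1: CLOSE 1-2: Q_total=26.00, C_total=8.00, V=3.25; Q1=6.50, Q2=19.50; dissipated=2.083
Op 2: CLOSE 4-2: Q_total=25.50, C_total=11.00, V=2.32; Q4=11.59, Q2=13.91; dissipated=5.731
Op 3: CLOSE 1-4: Q_total=18.09, C_total=7.00, V=2.58; Q1=5.17, Q4=12.92; dissipated=0.620
Op 4: CLOSE 5-3: Q_total=24.00, C_total=6.00, V=4.00; Q5=16.00, Q3=8.00; dissipated=30.375
Op 5: CLOSE 1-4: Q_total=18.09, C_total=7.00, V=2.58; Q1=5.17, Q4=12.92; dissipated=0.000
Final charges: Q1=5.17, Q2=13.91, Q3=8.00, Q4=12.92, Q5=16.00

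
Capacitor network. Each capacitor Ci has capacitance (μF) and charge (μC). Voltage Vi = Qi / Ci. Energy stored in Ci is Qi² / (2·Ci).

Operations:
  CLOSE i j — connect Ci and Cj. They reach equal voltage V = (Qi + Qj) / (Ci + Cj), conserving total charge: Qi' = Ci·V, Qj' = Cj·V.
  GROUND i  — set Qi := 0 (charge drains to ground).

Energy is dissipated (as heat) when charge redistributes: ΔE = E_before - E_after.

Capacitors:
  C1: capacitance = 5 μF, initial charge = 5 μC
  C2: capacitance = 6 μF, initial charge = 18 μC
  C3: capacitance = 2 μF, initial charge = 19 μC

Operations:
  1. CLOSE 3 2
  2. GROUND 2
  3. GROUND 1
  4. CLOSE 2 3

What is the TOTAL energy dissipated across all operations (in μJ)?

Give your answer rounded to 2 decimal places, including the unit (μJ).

Answer: 114.40 μJ

Derivation:
Initial: C1(5μF, Q=5μC, V=1.00V), C2(6μF, Q=18μC, V=3.00V), C3(2μF, Q=19μC, V=9.50V)
Op 1: CLOSE 3-2: Q_total=37.00, C_total=8.00, V=4.62; Q3=9.25, Q2=27.75; dissipated=31.688
Op 2: GROUND 2: Q2=0; energy lost=64.172
Op 3: GROUND 1: Q1=0; energy lost=2.500
Op 4: CLOSE 2-3: Q_total=9.25, C_total=8.00, V=1.16; Q2=6.94, Q3=2.31; dissipated=16.043
Total dissipated: 114.402 μJ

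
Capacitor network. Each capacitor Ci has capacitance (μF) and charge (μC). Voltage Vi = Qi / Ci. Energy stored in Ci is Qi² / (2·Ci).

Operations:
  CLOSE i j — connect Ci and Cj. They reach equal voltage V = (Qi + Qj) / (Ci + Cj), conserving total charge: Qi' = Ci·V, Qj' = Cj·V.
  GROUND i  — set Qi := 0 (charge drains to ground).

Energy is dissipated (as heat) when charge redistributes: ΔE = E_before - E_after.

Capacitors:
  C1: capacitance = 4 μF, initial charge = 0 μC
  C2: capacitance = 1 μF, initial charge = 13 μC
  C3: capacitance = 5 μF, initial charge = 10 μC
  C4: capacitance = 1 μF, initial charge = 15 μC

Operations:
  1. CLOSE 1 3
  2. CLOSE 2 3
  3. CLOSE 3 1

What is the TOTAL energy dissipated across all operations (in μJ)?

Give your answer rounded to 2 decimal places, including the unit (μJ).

Initial: C1(4μF, Q=0μC, V=0.00V), C2(1μF, Q=13μC, V=13.00V), C3(5μF, Q=10μC, V=2.00V), C4(1μF, Q=15μC, V=15.00V)
Op 1: CLOSE 1-3: Q_total=10.00, C_total=9.00, V=1.11; Q1=4.44, Q3=5.56; dissipated=4.444
Op 2: CLOSE 2-3: Q_total=18.56, C_total=6.00, V=3.09; Q2=3.09, Q3=15.46; dissipated=58.894
Op 3: CLOSE 3-1: Q_total=19.91, C_total=9.00, V=2.21; Q3=11.06, Q1=8.85; dissipated=4.363
Total dissipated: 67.701 μJ

Answer: 67.70 μJ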